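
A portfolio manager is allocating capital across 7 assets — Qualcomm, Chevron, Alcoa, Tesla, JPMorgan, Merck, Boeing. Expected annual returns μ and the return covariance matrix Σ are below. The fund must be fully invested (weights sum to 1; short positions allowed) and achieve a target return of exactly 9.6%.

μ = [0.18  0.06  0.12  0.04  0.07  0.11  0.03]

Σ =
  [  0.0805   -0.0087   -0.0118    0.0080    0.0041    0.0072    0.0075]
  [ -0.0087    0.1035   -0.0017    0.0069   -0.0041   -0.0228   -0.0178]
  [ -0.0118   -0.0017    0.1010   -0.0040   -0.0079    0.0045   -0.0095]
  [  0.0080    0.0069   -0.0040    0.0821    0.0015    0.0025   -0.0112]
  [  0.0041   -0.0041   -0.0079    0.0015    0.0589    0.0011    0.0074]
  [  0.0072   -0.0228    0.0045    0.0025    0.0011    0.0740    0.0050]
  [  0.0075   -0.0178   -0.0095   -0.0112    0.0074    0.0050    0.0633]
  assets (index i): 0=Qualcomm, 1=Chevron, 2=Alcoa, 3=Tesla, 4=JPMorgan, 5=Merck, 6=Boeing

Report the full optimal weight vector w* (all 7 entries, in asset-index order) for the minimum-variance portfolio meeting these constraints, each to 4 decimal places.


0.1876  0.1538  0.1588  0.0709  0.1455  0.1553  0.1281

p=Σ⁻¹μ = [2.3306  1.2595  1.5740  0.2413  1.2194  1.4872  0.5708]
q=Σ⁻¹𝟙 = [11.1261  17.4877  14.5370  12.4112  16.1749  14.8761  20.7088]
a=μᵀp=0.959675  b=𝟙ᵀp=8.682720  c=𝟙ᵀq=107.321791  D=ac−b²=27.604365
λ₁=(c·0.096−b)/D = (107.321791·0.096−8.682720)/27.604365 = 0.058693
λ₂=(a−b·0.096)/D = (0.959675−8.682720·0.096)/27.604365 = 0.004569
w* = 0.058693·p + 0.004569·q:
  w_0 = 0.058693·2.3306 + 0.004569·11.1261 = 0.1876  (Qualcomm)
  w_1 = 0.058693·1.2595 + 0.004569·17.4877 = 0.1538  (Chevron)
  w_2 = 0.058693·1.5740 + 0.004569·14.5370 = 0.1588  (Alcoa)
  w_3 = 0.058693·0.2413 + 0.004569·12.4112 = 0.0709  (Tesla)
  w_4 = 0.058693·1.2194 + 0.004569·16.1749 = 0.1455  (JPMorgan)
  w_5 = 0.058693·1.4872 + 0.004569·14.8761 = 0.1553  (Merck)
  w_6 = 0.058693·0.5708 + 0.004569·20.7088 = 0.1281  (Boeing)
Σw_i=1.0000  μᵀw=0.0960
σ²=wᵀΣw=λ₁·μ_p+λ₂ = 0.058693·0.096 + 0.004569 = 0.010204 ≈ 0.0102


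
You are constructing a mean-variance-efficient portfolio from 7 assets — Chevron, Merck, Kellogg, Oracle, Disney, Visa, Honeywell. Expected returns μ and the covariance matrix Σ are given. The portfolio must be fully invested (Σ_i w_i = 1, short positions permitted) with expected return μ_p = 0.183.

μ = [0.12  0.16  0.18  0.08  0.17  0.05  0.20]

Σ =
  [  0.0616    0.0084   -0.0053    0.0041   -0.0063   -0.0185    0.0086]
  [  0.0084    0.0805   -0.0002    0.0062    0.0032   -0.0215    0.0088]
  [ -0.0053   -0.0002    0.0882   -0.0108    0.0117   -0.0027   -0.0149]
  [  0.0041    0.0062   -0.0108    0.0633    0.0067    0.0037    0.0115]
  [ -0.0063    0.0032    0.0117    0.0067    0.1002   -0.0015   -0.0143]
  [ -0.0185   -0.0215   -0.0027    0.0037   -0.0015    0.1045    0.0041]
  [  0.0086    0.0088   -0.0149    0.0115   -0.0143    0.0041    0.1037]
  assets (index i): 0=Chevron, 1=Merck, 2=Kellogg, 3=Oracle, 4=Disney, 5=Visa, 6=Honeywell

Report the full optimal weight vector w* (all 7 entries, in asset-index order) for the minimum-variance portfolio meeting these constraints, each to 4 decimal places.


p=Σ⁻¹μ = [2.1187  1.7384  2.4149  0.7376  1.7556  1.1916  2.0656]
q=Σ⁻¹𝟙 = [19.3977  12.2485  14.6574  12.3853  9.7051  15.2709  8.4622]
a=μᵀp=1.797239  b=𝟙ᵀp=12.022499  c=𝟙ᵀq=92.127131  D=ac−b²=21.033938
λ₁=(c·0.183−b)/D = (92.127131·0.183−12.022499)/21.033938 = 0.229951
λ₂=(a−b·0.183)/D = (1.797239−12.022499·0.183)/21.033938 = -0.019154
w* = 0.229951·p + -0.019154·q:
  w_0 = 0.229951·2.1187 + -0.019154·19.3977 = 0.1157  (Chevron)
  w_1 = 0.229951·1.7384 + -0.019154·12.2485 = 0.1651  (Merck)
  w_2 = 0.229951·2.4149 + -0.019154·14.6574 = 0.2746  (Kellogg)
  w_3 = 0.229951·0.7376 + -0.019154·12.3853 = -0.0676  (Oracle)
  w_4 = 0.229951·1.7556 + -0.019154·9.7051 = 0.2178  (Disney)
  w_5 = 0.229951·1.1916 + -0.019154·15.2709 = -0.0185  (Visa)
  w_6 = 0.229951·2.0656 + -0.019154·8.4622 = 0.3129  (Honeywell)
Σw_i=1.0000  μᵀw=0.1830
σ²=wᵀΣw=λ₁·μ_p+λ₂ = 0.229951·0.183 + -0.019154 = 0.022927 ≈ 0.0229

0.1157  0.1651  0.2746  -0.0676  0.2178  -0.0185  0.3129


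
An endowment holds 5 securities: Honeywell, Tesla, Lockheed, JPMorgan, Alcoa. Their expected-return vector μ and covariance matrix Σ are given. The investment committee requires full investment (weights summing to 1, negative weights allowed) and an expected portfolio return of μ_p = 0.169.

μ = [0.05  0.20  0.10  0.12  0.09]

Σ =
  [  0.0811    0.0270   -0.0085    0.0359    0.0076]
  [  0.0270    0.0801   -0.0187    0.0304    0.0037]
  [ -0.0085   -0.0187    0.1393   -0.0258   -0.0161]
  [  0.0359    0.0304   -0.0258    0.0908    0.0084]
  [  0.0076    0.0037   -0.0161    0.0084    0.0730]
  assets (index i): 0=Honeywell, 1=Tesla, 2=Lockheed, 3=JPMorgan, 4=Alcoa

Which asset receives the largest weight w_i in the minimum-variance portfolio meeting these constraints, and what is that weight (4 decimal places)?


x=Σ⁻¹μ = [-0.6673  2.6079  1.3648  0.9744  1.3591]
y=Σ⁻¹𝟙 = [5.6117  9.8414  11.9020  7.5519  14.3716]
a=μᵀx=0.863925  b=𝟙ᵀx=5.638747  c=𝟙ᵀy=49.278679  D=ac−b²=10.777598
λ₁=(c·0.169−b)/D = (49.278679·0.169−5.638747)/10.777598 = 0.249531
λ₂=(a−b·0.169)/D = (0.863925−5.638747·0.169)/10.777598 = -0.008260
w* = 0.249531·x + -0.008260·y:
  w_0 = 0.249531·-0.6673 + -0.008260·5.6117 = -0.2129  (Honeywell)
  w_1 = 0.249531·2.6079 + -0.008260·9.8414 = 0.5695  (Tesla)
  w_2 = 0.249531·1.3648 + -0.008260·11.9020 = 0.2422  (Lockheed)
  w_3 = 0.249531·0.9744 + -0.008260·7.5519 = 0.1808  (JPMorgan)
  w_4 = 0.249531·1.3591 + -0.008260·14.3716 = 0.2204  (Alcoa)
Σw_i=1.0000  μᵀw=0.1690
σ²=wᵀΣw=λ₁·μ_p+λ₂ = 0.249531·0.169 + -0.008260 = 0.033911 ≈ 0.0339

Tesla (0.5695)


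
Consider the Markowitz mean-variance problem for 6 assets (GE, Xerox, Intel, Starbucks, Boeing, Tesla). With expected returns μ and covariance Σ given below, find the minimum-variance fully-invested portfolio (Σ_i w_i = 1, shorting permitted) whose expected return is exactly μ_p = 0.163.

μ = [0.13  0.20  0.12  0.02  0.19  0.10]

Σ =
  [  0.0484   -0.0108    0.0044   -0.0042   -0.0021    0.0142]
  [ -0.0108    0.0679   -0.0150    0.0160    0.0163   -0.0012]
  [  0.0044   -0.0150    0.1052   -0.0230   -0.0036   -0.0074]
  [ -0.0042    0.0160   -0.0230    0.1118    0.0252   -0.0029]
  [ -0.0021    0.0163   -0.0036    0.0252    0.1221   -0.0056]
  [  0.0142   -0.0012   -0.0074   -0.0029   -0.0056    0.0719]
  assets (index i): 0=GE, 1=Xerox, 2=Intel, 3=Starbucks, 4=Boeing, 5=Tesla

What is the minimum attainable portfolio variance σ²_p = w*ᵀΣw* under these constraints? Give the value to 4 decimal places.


x=Σ⁻¹μ = [3.0466  3.5341  1.6081  -0.1376  1.2633  1.1065]
y=Σ⁻¹𝟙 = [20.7784  17.9717  14.2648  9.2292  5.2305  12.3523]
a=μᵀx=1.643766  b=𝟙ᵀx=10.420911  c=𝟙ᵀy=79.826867  D=ac−b²=22.621291
λ₁=(c·0.163−b)/D = (79.826867·0.163−10.420911)/22.621291 = 0.114532
λ₂=(a−b·0.163)/D = (1.643766−10.420911·0.163)/22.621291 = -0.002424
w* = 0.114532·x + -0.002424·y:
  w_0 = 0.114532·3.0466 + -0.002424·20.7784 = 0.2986  (GE)
  w_1 = 0.114532·3.5341 + -0.002424·17.9717 = 0.3612  (Xerox)
  w_2 = 0.114532·1.6081 + -0.002424·14.2648 = 0.1496  (Intel)
  w_3 = 0.114532·-0.1376 + -0.002424·9.2292 = -0.0381  (Starbucks)
  w_4 = 0.114532·1.2633 + -0.002424·5.2305 = 0.1320  (Boeing)
  w_5 = 0.114532·1.1065 + -0.002424·12.3523 = 0.0968  (Tesla)
Σw_i=1.0000  μᵀw=0.1630
σ²=wᵀΣw=λ₁·μ_p+λ₂ = 0.114532·0.163 + -0.002424 = 0.016244 ≈ 0.0162

0.0162


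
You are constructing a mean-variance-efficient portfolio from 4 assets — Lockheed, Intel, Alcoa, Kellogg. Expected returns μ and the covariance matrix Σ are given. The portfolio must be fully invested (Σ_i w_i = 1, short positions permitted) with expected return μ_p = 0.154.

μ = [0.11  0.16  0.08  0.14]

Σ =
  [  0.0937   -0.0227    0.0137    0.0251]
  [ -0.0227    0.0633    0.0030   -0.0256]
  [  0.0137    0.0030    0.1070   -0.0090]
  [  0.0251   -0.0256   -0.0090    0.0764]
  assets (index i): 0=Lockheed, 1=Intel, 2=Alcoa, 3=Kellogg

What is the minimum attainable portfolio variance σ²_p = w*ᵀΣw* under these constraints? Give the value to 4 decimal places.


u=Σ⁻¹μ = [1.3003  4.1209  0.7070  2.8694]
v=Σ⁻¹𝟙 = [10.6735  27.1872  8.8771  19.7380]
a=μᵀu=1.260643  b=𝟙ᵀu=8.997526  c=𝟙ᵀv=66.475828  D=ac−b²=2.846827
λ₁=(c·0.154−b)/D = (66.475828·0.154−8.997526)/2.846827 = 0.435485
λ₂=(a−b·0.154)/D = (1.260643−8.997526·0.154)/2.846827 = -0.043900
w* = 0.435485·u + -0.043900·v:
  w_0 = 0.435485·1.3003 + -0.043900·10.6735 = 0.0977  (Lockheed)
  w_1 = 0.435485·4.1209 + -0.043900·27.1872 = 0.6011  (Intel)
  w_2 = 0.435485·0.7070 + -0.043900·8.8771 = -0.0818  (Alcoa)
  w_3 = 0.435485·2.8694 + -0.043900·19.7380 = 0.3831  (Kellogg)
Σw_i=1.0000  μᵀw=0.1540
σ²=wᵀΣw=λ₁·μ_p+λ₂ = 0.435485·0.154 + -0.043900 = 0.023165 ≈ 0.0232

0.0232


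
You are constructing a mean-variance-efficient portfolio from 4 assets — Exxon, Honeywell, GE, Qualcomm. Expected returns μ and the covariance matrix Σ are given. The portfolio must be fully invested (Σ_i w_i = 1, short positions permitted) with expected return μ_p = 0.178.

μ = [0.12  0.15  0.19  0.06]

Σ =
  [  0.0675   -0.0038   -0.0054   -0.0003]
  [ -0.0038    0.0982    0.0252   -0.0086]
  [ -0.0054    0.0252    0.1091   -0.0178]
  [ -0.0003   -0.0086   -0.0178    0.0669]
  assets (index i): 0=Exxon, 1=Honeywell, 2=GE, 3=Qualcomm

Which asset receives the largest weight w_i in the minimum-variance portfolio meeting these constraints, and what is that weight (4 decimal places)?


u=Σ⁻¹μ = [2.0005  1.2792  1.7977  1.5486]
v=Σ⁻¹𝟙 = [16.3149  9.7062  10.8570  19.1573]
a=μᵀu=0.866422  b=𝟙ᵀu=6.626005  c=𝟙ᵀv=56.035527  D=ac−b²=4.646458
λ₁=(c·0.178−b)/D = (56.035527·0.178−6.626005)/4.646458 = 0.720617
λ₂=(a−b·0.178)/D = (0.866422−6.626005·0.178)/4.646458 = -0.067365
w* = 0.720617·u + -0.067365·v:
  w_0 = 0.720617·2.0005 + -0.067365·16.3149 = 0.3425  (Exxon)
  w_1 = 0.720617·1.2792 + -0.067365·9.7062 = 0.2680  (Honeywell)
  w_2 = 0.720617·1.7977 + -0.067365·10.8570 = 0.5641  (GE)
  w_3 = 0.720617·1.5486 + -0.067365·19.1573 = -0.1746  (Qualcomm)
Σw_i=1.0000  μᵀw=0.1780
σ²=wᵀΣw=λ₁·μ_p+λ₂ = 0.720617·0.178 + -0.067365 = 0.060905 ≈ 0.0609

GE (0.5641)


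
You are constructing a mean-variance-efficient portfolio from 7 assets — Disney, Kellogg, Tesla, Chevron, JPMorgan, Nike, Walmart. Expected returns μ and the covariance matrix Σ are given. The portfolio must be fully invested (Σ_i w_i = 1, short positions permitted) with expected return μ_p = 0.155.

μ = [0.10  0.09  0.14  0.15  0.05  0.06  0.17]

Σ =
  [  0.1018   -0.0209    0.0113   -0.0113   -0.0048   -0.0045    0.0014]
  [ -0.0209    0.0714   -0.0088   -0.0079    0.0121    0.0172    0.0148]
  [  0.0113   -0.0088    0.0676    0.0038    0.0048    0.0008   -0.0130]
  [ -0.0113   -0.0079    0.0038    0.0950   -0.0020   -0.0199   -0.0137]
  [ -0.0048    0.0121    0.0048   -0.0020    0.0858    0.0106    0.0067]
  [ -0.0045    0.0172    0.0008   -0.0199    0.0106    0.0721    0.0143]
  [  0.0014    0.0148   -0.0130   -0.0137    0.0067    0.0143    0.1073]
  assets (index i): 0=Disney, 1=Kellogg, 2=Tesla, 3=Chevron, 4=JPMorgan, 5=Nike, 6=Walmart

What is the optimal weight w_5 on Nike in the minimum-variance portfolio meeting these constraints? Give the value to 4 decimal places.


u=Σ⁻¹μ = [1.3162  1.5961  2.2630  2.1942  0.1243  0.7398  1.7950]
v=Σ⁻¹𝟙 = [14.1121  15.6516  14.5084  17.0069  7.5701  12.7032  8.7402]
a=μᵀu=1.276973  b=𝟙ᵀu=10.028603  c=𝟙ᵀv=90.292542  D=ac−b²=14.728292
λ₁=(c·0.155−b)/D = (90.292542·0.155−10.028603)/14.728292 = 0.269328
λ₂=(a−b·0.155)/D = (1.276973−10.028603·0.155)/14.728292 = -0.018839
w* = 0.269328·u + -0.018839·v:
  w_0 = 0.269328·1.3162 + -0.018839·14.1121 = 0.0886  (Disney)
  w_1 = 0.269328·1.5961 + -0.018839·15.6516 = 0.1350  (Kellogg)
  w_2 = 0.269328·2.2630 + -0.018839·14.5084 = 0.3362  (Tesla)
  w_3 = 0.269328·2.1942 + -0.018839·17.0069 = 0.2706  (Chevron)
  w_4 = 0.269328·0.1243 + -0.018839·7.5701 = -0.1091  (JPMorgan)
  w_5 = 0.269328·0.7398 + -0.018839·12.7032 = -0.0401  (Nike)
  w_6 = 0.269328·1.7950 + -0.018839·8.7402 = 0.3188  (Walmart)
Σw_i=1.0000  μᵀw=0.1550
σ²=wᵀΣw=λ₁·μ_p+λ₂ = 0.269328·0.155 + -0.018839 = 0.022907 ≈ 0.0229

-0.0401


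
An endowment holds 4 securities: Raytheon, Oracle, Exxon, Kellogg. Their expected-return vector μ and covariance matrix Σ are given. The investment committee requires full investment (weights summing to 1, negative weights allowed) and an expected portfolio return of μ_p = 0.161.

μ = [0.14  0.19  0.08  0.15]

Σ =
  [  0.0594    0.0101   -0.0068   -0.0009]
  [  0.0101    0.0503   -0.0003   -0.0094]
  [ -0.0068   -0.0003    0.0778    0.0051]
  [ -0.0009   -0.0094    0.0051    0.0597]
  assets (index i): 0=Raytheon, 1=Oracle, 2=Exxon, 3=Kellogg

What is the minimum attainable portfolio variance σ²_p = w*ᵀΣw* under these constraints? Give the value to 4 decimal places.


0.0168

p=Σ⁻¹μ = [1.8399  3.9900  1.0024  3.0829]
q=Σ⁻¹𝟙 = [15.1291  20.4886  13.0032  19.0937]
a=μᵀp=1.558317  b=𝟙ᵀp=9.915223  c=𝟙ᵀq=67.714613  D=ac−b²=7.209178
λ₁=(c·0.161−b)/D = (67.714613·0.161−9.915223)/7.209178 = 0.136885
λ₂=(a−b·0.161)/D = (1.558317−9.915223·0.161)/7.209178 = -0.005276
w* = 0.136885·p + -0.005276·q:
  w_0 = 0.136885·1.8399 + -0.005276·15.1291 = 0.1720  (Raytheon)
  w_1 = 0.136885·3.9900 + -0.005276·20.4886 = 0.4381  (Oracle)
  w_2 = 0.136885·1.0024 + -0.005276·13.0032 = 0.0686  (Exxon)
  w_3 = 0.136885·3.0829 + -0.005276·19.0937 = 0.3213  (Kellogg)
Σw_i=1.0000  μᵀw=0.1610
σ²=wᵀΣw=λ₁·μ_p+λ₂ = 0.136885·0.161 + -0.005276 = 0.016763 ≈ 0.0168


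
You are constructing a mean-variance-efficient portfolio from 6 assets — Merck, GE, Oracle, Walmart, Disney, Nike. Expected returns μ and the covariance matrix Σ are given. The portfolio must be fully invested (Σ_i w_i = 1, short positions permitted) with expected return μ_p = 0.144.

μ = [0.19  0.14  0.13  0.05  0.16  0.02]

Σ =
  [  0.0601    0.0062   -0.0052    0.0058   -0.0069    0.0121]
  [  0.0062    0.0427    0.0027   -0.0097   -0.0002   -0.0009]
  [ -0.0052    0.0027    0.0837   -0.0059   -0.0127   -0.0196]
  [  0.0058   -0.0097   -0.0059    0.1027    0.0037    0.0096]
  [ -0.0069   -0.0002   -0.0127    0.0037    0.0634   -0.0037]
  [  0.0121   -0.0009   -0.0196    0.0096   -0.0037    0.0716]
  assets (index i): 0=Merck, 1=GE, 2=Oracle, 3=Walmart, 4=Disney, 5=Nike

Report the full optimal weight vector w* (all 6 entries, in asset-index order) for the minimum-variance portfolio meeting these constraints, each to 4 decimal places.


g=Σ⁻¹μ = [3.3089  2.7976  2.3315  0.5308  3.3576  0.4959]
h=Σ⁻¹𝟙 = [14.1251  22.7993  20.1214  9.8558  21.8402  17.1813]
a=μᵀg=1.897127  b=𝟙ᵀg=12.822301  c=𝟙ᵀh=105.923126  D=ac−b²=36.538249
λ₁=(c·0.144−b)/D = (105.923126·0.144−12.822301)/36.538249 = 0.066523
λ₂=(a−b·0.144)/D = (1.897127−12.822301·0.144)/36.538249 = 0.001388
w* = 0.066523·g + 0.001388·h:
  w_0 = 0.066523·3.3089 + 0.001388·14.1251 = 0.2397  (Merck)
  w_1 = 0.066523·2.7976 + 0.001388·22.7993 = 0.2177  (GE)
  w_2 = 0.066523·2.3315 + 0.001388·20.1214 = 0.1830  (Oracle)
  w_3 = 0.066523·0.5308 + 0.001388·9.8558 = 0.0490  (Walmart)
  w_4 = 0.066523·3.3576 + 0.001388·21.8402 = 0.2537  (Disney)
  w_5 = 0.066523·0.4959 + 0.001388·17.1813 = 0.0568  (Nike)
Σw_i=1.0000  μᵀw=0.1440
σ²=wᵀΣw=λ₁·μ_p+λ₂ = 0.066523·0.144 + 0.001388 = 0.010967 ≈ 0.0110

0.2397  0.2177  0.1830  0.0490  0.2537  0.0568


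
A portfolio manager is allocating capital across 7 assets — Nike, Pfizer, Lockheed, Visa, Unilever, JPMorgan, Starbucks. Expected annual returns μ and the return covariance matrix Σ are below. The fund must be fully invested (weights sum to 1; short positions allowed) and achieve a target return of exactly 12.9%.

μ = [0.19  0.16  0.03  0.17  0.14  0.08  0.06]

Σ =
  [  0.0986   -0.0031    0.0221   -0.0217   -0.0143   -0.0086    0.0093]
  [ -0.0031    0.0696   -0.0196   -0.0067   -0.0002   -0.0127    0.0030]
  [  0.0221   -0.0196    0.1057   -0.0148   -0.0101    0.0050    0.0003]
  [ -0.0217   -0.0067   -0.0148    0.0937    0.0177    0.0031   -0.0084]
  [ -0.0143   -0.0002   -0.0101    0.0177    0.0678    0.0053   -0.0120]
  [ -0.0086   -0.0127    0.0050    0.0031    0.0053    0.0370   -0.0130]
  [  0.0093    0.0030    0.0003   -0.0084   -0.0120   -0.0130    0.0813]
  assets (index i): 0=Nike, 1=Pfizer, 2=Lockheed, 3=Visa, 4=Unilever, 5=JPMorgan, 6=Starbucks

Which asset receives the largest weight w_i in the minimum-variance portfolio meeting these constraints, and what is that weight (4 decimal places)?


JPMorgan (0.2398)

g=Σ⁻¹μ = [2.9402  3.5242  0.6755  2.4567  2.1041  3.9727  1.4688]
h=Σ⁻¹𝟙 = [15.6228  26.9737  12.9126  15.6116  16.2839  41.6074  20.1397]
a=μᵀg=2.260924  b=𝟙ᵀg=17.142187  c=𝟙ᵀh=149.151615  D=ac−b²=43.365869
λ₁=(c·0.129−b)/D = (149.151615·0.129−17.142187)/43.365869 = 0.048388
λ₂=(a−b·0.129)/D = (2.260924−17.142187·0.129)/43.365869 = 0.001143
w* = 0.048388·g + 0.001143·h:
  w_0 = 0.048388·2.9402 + 0.001143·15.6228 = 0.1601  (Nike)
  w_1 = 0.048388·3.5242 + 0.001143·26.9737 = 0.2014  (Pfizer)
  w_2 = 0.048388·0.6755 + 0.001143·12.9126 = 0.0475  (Lockheed)
  w_3 = 0.048388·2.4567 + 0.001143·15.6116 = 0.1367  (Visa)
  w_4 = 0.048388·2.1041 + 0.001143·16.2839 = 0.1204  (Unilever)
  w_5 = 0.048388·3.9727 + 0.001143·41.6074 = 0.2398  (JPMorgan)
  w_6 = 0.048388·1.4688 + 0.001143·20.1397 = 0.0941  (Starbucks)
Σw_i=1.0000  μᵀw=0.1290
σ²=wᵀΣw=λ₁·μ_p+λ₂ = 0.048388·0.129 + 0.001143 = 0.007385 ≈ 0.0074


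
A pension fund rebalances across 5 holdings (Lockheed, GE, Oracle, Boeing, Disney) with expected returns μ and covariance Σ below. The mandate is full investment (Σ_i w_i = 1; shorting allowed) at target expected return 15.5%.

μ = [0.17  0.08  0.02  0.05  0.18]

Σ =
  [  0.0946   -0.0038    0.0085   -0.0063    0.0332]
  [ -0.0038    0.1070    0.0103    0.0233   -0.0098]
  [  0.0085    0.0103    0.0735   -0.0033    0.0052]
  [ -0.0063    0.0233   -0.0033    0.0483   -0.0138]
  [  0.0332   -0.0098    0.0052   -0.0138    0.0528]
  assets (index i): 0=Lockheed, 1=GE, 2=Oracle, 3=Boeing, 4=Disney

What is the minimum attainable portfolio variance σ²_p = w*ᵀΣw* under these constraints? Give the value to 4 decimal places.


0.0275

u=Σ⁻¹μ = [0.6955  0.7168  -0.0815  1.7982  3.5828]
v=Σ⁻¹𝟙 = [3.1749  4.6997  12.1007  26.3986  23.5233]
a=μᵀu=0.908769  b=𝟙ᵀu=6.711834  c=𝟙ᵀv=69.897119  D=ac−b²=18.471600
λ₁=(c·0.155−b)/D = (69.897119·0.155−6.711834)/18.471600 = 0.223165
λ₂=(a−b·0.155)/D = (0.908769−6.711834·0.155)/18.471600 = -0.007123
w* = 0.223165·u + -0.007123·v:
  w_0 = 0.223165·0.6955 + -0.007123·3.1749 = 0.1326  (Lockheed)
  w_1 = 0.223165·0.7168 + -0.007123·4.6997 = 0.1265  (GE)
  w_2 = 0.223165·-0.0815 + -0.007123·12.1007 = -0.1044  (Oracle)
  w_3 = 0.223165·1.7982 + -0.007123·26.3986 = 0.2133  (Boeing)
  w_4 = 0.223165·3.5828 + -0.007123·23.5233 = 0.6320  (Disney)
Σw_i=1.0000  μᵀw=0.1550
σ²=wᵀΣw=λ₁·μ_p+λ₂ = 0.223165·0.155 + -0.007123 = 0.027468 ≈ 0.0275


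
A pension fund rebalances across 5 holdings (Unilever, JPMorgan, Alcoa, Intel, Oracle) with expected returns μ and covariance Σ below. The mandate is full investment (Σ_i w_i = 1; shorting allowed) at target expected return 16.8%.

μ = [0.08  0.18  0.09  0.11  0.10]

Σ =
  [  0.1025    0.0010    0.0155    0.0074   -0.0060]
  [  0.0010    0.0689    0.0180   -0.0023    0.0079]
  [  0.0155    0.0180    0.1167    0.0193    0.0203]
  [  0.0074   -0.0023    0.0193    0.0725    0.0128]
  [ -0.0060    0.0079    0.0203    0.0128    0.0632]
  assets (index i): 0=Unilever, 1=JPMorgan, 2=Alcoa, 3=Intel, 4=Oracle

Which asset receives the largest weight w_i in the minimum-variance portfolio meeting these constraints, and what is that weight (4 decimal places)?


JPMorgan (0.7998)

g=Σ⁻¹μ = [0.7425  2.5574  -0.1392  1.3652  1.1013]
h=Σ⁻¹𝟙 = [9.3802  12.9388  1.3903  10.6712  12.4881]
a=μᵀg=0.767502  b=𝟙ᵀg=5.627175  c=𝟙ᵀh=46.868672  D=ac−b²=4.306682
λ₁=(c·0.168−b)/D = (46.868672·0.168−5.627175)/4.306682 = 0.521692
λ₂=(a−b·0.168)/D = (0.767502−5.627175·0.168)/4.306682 = -0.041299
w* = 0.521692·g + -0.041299·h:
  w_0 = 0.521692·0.7425 + -0.041299·9.3802 = -0.0000  (Unilever)
  w_1 = 0.521692·2.5574 + -0.041299·12.9388 = 0.7998  (JPMorgan)
  w_2 = 0.521692·-0.1392 + -0.041299·1.3903 = -0.1300  (Alcoa)
  w_3 = 0.521692·1.3652 + -0.041299·10.6712 = 0.2715  (Intel)
  w_4 = 0.521692·1.1013 + -0.041299·12.4881 = 0.0588  (Oracle)
Σw_i=1.0000  μᵀw=0.1680
σ²=wᵀΣw=λ₁·μ_p+λ₂ = 0.521692·0.168 + -0.041299 = 0.046345 ≈ 0.0463


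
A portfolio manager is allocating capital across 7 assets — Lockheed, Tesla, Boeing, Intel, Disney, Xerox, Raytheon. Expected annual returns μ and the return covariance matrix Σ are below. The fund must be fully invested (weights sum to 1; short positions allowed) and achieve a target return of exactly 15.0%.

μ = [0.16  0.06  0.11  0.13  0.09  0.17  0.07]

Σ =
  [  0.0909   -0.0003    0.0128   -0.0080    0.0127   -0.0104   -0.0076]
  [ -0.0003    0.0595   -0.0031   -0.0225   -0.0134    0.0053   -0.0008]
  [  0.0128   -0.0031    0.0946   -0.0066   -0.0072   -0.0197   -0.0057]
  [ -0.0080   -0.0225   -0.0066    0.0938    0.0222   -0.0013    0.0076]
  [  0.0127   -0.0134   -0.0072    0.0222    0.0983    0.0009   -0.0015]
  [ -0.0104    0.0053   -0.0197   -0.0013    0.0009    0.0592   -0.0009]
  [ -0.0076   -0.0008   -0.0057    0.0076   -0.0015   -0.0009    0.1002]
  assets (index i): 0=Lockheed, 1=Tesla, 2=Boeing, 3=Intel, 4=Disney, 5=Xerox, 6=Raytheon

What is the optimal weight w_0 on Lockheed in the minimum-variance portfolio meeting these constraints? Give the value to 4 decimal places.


x=Σ⁻¹μ = [2.0916  1.6569  1.9539  1.9500  0.5526  3.7887  0.8760]
y=Σ⁻¹𝟙 = [12.3205  23.9796  16.9659  15.8226  9.4806  22.9291  11.2189]
a=μᵀx=1.657638  b=𝟙ᵀx=12.869764  c=𝟙ᵀy=112.717186  D=ac−b²=21.213435
λ₁=(c·0.150−b)/D = (112.717186·0.150−12.869764)/21.213435 = 0.190342
λ₂=(a−b·0.150)/D = (1.657638−12.869764·0.150)/21.213435 = -0.012861
w* = 0.190342·x + -0.012861·y:
  w_0 = 0.190342·2.0916 + -0.012861·12.3205 = 0.2397  (Lockheed)
  w_1 = 0.190342·1.6569 + -0.012861·23.9796 = 0.0070  (Tesla)
  w_2 = 0.190342·1.9539 + -0.012861·16.9659 = 0.1537  (Boeing)
  w_3 = 0.190342·1.9500 + -0.012861·15.8226 = 0.1677  (Intel)
  w_4 = 0.190342·0.5526 + -0.012861·9.4806 = -0.0167  (Disney)
  w_5 = 0.190342·3.7887 + -0.012861·22.9291 = 0.4263  (Xerox)
  w_6 = 0.190342·0.8760 + -0.012861·11.2189 = 0.0225  (Raytheon)
Σw_i=1.0000  μᵀw=0.1500
σ²=wᵀΣw=λ₁·μ_p+λ₂ = 0.190342·0.150 + -0.012861 = 0.015690 ≈ 0.0157

0.2397


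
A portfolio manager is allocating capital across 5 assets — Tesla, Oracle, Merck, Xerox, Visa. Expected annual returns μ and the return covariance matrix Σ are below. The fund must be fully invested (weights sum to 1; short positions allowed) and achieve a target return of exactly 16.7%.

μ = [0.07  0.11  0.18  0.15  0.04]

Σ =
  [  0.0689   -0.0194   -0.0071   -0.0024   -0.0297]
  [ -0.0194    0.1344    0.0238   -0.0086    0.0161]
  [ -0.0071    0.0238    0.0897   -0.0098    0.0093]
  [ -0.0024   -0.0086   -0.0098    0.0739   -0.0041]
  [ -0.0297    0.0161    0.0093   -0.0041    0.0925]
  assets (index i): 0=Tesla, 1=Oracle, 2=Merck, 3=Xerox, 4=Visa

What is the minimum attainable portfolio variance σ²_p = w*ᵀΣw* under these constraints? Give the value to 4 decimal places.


0.0349

p=Σ⁻¹μ = [1.8872  0.7765  2.1414  2.5097  0.7992]
q=Σ⁻¹𝟙 = [26.1274  8.2877  11.1545  17.7907  17.4244]
a=μᵀp=1.011393  b=𝟙ᵀp=8.113962  c=𝟙ᵀq=80.784759  D=ac−b²=15.868739
λ₁=(c·0.167−b)/D = (80.784759·0.167−8.113962)/15.868739 = 0.338848
λ₂=(a−b·0.167)/D = (1.011393−8.113962·0.167)/15.868739 = -0.021655
w* = 0.338848·p + -0.021655·q:
  w_0 = 0.338848·1.8872 + -0.021655·26.1274 = 0.0737  (Tesla)
  w_1 = 0.338848·0.7765 + -0.021655·8.2877 = 0.0837  (Oracle)
  w_2 = 0.338848·2.1414 + -0.021655·11.1545 = 0.4840  (Merck)
  w_3 = 0.338848·2.5097 + -0.021655·17.7907 = 0.4652  (Xerox)
  w_4 = 0.338848·0.7992 + -0.021655·17.4244 = -0.1065  (Visa)
Σw_i=1.0000  μᵀw=0.1670
σ²=wᵀΣw=λ₁·μ_p+λ₂ = 0.338848·0.167 + -0.021655 = 0.034933 ≈ 0.0349


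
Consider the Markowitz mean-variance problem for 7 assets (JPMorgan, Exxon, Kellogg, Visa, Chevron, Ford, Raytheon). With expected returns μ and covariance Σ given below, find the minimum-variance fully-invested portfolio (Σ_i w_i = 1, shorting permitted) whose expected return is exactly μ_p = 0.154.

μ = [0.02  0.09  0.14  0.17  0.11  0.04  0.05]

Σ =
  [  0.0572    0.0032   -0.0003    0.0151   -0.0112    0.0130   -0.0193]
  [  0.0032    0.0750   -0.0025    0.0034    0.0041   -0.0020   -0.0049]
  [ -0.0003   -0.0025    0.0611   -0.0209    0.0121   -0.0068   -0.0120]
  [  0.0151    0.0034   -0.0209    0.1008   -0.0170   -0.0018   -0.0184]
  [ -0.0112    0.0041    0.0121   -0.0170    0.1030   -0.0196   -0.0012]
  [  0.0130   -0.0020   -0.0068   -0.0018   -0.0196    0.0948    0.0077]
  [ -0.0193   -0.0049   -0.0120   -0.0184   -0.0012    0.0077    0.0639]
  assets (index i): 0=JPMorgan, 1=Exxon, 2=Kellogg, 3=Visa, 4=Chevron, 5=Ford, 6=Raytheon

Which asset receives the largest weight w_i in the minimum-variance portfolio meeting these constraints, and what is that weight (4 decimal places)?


Kellogg (0.4398)

g=Σ⁻¹μ = [0.4197  1.2812  3.7073  3.0417  1.3070  0.7815  2.5099]
h=Σ⁻¹𝟙 = [23.3393  14.1170  29.2850  20.8327  14.0343  10.2570  34.3071]
a=μᵀg=1.460330  b=𝟙ᵀg=13.048184  c=𝟙ᵀh=146.172455  D=ac−b²=43.204932
λ₁=(c·0.154−b)/D = (146.172455·0.154−13.048184)/43.204932 = 0.219011
λ₂=(a−b·0.154)/D = (1.460330−13.048184·0.154)/43.204932 = -0.012709
w* = 0.219011·g + -0.012709·h:
  w_0 = 0.219011·0.4197 + -0.012709·23.3393 = -0.2047  (JPMorgan)
  w_1 = 0.219011·1.2812 + -0.012709·14.1170 = 0.1012  (Exxon)
  w_2 = 0.219011·3.7073 + -0.012709·29.2850 = 0.4398  (Kellogg)
  w_3 = 0.219011·3.0417 + -0.012709·20.8327 = 0.4014  (Visa)
  w_4 = 0.219011·1.3070 + -0.012709·14.0343 = 0.1079  (Chevron)
  w_5 = 0.219011·0.7815 + -0.012709·10.2570 = 0.0408  (Ford)
  w_6 = 0.219011·2.5099 + -0.012709·34.3071 = 0.1137  (Raytheon)
Σw_i=1.0000  μᵀw=0.1540
σ²=wᵀΣw=λ₁·μ_p+λ₂ = 0.219011·0.154 + -0.012709 = 0.021019 ≈ 0.0210


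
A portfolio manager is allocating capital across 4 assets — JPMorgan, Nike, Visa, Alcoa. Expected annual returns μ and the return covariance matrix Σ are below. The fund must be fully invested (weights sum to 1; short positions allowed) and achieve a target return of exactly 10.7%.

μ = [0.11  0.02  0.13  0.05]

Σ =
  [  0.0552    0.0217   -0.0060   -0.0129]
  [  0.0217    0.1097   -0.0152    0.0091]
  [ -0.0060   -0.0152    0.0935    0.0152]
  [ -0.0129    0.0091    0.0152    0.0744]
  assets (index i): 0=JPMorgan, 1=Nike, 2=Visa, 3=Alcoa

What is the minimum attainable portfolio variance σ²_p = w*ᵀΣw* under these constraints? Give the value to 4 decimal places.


p=Σ⁻¹μ = [2.4032  -0.1701  1.3825  0.8271]
q=Σ⁻¹𝟙 = [20.4728  5.3554  10.5752  14.1750]
a=μᵀp=0.482025  b=𝟙ᵀp=4.442635  c=𝟙ᵀq=50.578379  D=ac−b²=4.643019
λ₁=(c·0.107−b)/D = (50.578379·0.107−4.442635)/4.643019 = 0.208755
λ₂=(a−b·0.107)/D = (0.482025−4.442635·0.107)/4.643019 = 0.001435
w* = 0.208755·p + 0.001435·q:
  w_0 = 0.208755·2.4032 + 0.001435·20.4728 = 0.5311  (JPMorgan)
  w_1 = 0.208755·-0.1701 + 0.001435·5.3554 = -0.0278  (Nike)
  w_2 = 0.208755·1.3825 + 0.001435·10.5752 = 0.3038  (Visa)
  w_3 = 0.208755·0.8271 + 0.001435·14.1750 = 0.1930  (Alcoa)
Σw_i=1.0000  μᵀw=0.1070
σ²=wᵀΣw=λ₁·μ_p+λ₂ = 0.208755·0.107 + 0.001435 = 0.023772 ≈ 0.0238

0.0238


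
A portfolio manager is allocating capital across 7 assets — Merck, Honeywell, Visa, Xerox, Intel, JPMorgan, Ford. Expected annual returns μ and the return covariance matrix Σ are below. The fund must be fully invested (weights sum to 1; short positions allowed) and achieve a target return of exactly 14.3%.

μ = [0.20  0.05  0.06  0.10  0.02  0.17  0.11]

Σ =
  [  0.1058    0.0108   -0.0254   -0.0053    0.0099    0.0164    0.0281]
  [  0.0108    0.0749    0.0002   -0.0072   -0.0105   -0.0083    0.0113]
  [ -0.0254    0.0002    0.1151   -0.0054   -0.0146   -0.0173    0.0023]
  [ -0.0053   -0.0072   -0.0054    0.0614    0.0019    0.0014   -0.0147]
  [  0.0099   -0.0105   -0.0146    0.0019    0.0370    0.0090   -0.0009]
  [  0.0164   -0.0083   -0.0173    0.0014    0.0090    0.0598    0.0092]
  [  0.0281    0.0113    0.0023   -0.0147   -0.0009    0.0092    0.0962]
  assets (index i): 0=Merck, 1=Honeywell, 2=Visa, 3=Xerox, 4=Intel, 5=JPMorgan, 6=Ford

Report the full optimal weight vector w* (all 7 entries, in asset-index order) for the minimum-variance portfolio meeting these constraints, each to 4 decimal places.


p=Σ⁻¹μ = [1.6479  0.8616  1.4003  2.0671  0.1339  2.7577  0.5808]
q=Σ⁻¹𝟙 = [4.7715  19.8925  17.2217  21.1100  33.3221  16.3826  8.2236]
a=μᵀp=1.198760  b=𝟙ᵀp=9.449313  c=𝟙ᵀq=120.924032  D=ac−b²=55.669357
λ₁=(c·0.143−b)/D = (120.924032·0.143−9.449313)/55.669357 = 0.140882
λ₂=(a−b·0.143)/D = (1.198760−9.449313·0.143)/55.669357 = -0.002739
w* = 0.140882·p + -0.002739·q:
  w_0 = 0.140882·1.6479 + -0.002739·4.7715 = 0.2191  (Merck)
  w_1 = 0.140882·0.8616 + -0.002739·19.8925 = 0.0669  (Honeywell)
  w_2 = 0.140882·1.4003 + -0.002739·17.2217 = 0.1501  (Visa)
  w_3 = 0.140882·2.0671 + -0.002739·21.1100 = 0.2334  (Xerox)
  w_4 = 0.140882·0.1339 + -0.002739·33.3221 = -0.0724  (Intel)
  w_5 = 0.140882·2.7577 + -0.002739·16.3826 = 0.3436  (JPMorgan)
  w_6 = 0.140882·0.5808 + -0.002739·8.2236 = 0.0593  (Ford)
Σw_i=1.0000  μᵀw=0.1430
σ²=wᵀΣw=λ₁·μ_p+λ₂ = 0.140882·0.143 + -0.002739 = 0.017407 ≈ 0.0174

0.2191  0.0669  0.1501  0.2334  -0.0724  0.3436  0.0593


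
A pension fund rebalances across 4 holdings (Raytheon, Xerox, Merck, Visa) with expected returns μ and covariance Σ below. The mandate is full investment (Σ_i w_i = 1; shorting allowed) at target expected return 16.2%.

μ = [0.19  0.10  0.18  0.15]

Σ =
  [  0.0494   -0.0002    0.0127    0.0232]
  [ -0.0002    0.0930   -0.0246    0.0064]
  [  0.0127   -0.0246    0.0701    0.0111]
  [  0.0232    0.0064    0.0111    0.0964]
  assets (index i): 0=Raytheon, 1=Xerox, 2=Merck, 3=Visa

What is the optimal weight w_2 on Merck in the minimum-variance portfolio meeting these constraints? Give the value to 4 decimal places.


0.3315

g=Σ⁻¹μ = [2.9939  1.7311  2.5655  0.4252]
h=Σ⁻¹𝟙 = [14.2018  14.7951  16.2346  4.1040]
a=μᵀg=1.267520  b=𝟙ᵀg=7.715668  c=𝟙ᵀh=49.335441  D=ac−b²=3.002111
λ₁=(c·0.162−b)/D = (49.335441·0.162−7.715668)/3.002111 = 0.092160
λ₂=(a−b·0.162)/D = (1.267520−7.715668·0.162)/3.002111 = 0.005856
w* = 0.092160·g + 0.005856·h:
  w_0 = 0.092160·2.9939 + 0.005856·14.2018 = 0.3591  (Raytheon)
  w_1 = 0.092160·1.7311 + 0.005856·14.7951 = 0.2462  (Xerox)
  w_2 = 0.092160·2.5655 + 0.005856·16.2346 = 0.3315  (Merck)
  w_3 = 0.092160·0.4252 + 0.005856·4.1040 = 0.0632  (Visa)
Σw_i=1.0000  μᵀw=0.1620
σ²=wᵀΣw=λ₁·μ_p+λ₂ = 0.092160·0.162 + 0.005856 = 0.020786 ≈ 0.0208


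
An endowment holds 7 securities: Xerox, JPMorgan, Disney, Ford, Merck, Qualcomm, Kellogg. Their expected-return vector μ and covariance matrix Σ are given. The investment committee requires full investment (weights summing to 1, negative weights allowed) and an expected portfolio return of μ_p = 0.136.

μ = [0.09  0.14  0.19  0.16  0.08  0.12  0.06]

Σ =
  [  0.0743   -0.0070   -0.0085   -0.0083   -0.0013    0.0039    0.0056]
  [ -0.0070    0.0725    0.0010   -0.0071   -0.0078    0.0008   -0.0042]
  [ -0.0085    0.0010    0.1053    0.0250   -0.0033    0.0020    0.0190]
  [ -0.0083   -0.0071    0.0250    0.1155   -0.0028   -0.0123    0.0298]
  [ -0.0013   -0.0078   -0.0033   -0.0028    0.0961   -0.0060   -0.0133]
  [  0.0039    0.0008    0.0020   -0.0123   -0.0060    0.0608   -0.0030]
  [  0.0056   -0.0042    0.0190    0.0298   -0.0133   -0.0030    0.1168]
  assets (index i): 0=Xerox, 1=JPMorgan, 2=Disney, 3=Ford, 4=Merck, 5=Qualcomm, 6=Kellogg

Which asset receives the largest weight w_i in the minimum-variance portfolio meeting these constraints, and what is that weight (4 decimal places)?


x=Σ⁻¹μ = [1.6825  2.3448  1.5303  1.5696  1.2933  2.2333  0.0726]
y=Σ⁻¹𝟙 = [15.8259  17.9758  7.1019  9.9336  14.7417  18.7679  6.9202]
a=μᵀx=1.397401  b=𝟙ᵀx=10.726385  c=𝟙ᵀy=91.267091  D=ac−b²=12.481381
λ₁=(c·0.136−b)/D = (91.267091·0.136−10.726385)/12.481381 = 0.135076
λ₂=(a−b·0.136)/D = (1.397401−10.726385·0.136)/12.481381 = -0.004918
w* = 0.135076·x + -0.004918·y:
  w_0 = 0.135076·1.6825 + -0.004918·15.8259 = 0.1494  (Xerox)
  w_1 = 0.135076·2.3448 + -0.004918·17.9758 = 0.2283  (JPMorgan)
  w_2 = 0.135076·1.5303 + -0.004918·7.1019 = 0.1718  (Disney)
  w_3 = 0.135076·1.5696 + -0.004918·9.9336 = 0.1632  (Ford)
  w_4 = 0.135076·1.2933 + -0.004918·14.7417 = 0.1022  (Merck)
  w_5 = 0.135076·2.2333 + -0.004918·18.7679 = 0.2094  (Qualcomm)
  w_6 = 0.135076·0.0726 + -0.004918·6.9202 = -0.0242  (Kellogg)
Σw_i=1.0000  μᵀw=0.1360
σ²=wᵀΣw=λ₁·μ_p+λ₂ = 0.135076·0.136 + -0.004918 = 0.013452 ≈ 0.0135

JPMorgan (0.2283)


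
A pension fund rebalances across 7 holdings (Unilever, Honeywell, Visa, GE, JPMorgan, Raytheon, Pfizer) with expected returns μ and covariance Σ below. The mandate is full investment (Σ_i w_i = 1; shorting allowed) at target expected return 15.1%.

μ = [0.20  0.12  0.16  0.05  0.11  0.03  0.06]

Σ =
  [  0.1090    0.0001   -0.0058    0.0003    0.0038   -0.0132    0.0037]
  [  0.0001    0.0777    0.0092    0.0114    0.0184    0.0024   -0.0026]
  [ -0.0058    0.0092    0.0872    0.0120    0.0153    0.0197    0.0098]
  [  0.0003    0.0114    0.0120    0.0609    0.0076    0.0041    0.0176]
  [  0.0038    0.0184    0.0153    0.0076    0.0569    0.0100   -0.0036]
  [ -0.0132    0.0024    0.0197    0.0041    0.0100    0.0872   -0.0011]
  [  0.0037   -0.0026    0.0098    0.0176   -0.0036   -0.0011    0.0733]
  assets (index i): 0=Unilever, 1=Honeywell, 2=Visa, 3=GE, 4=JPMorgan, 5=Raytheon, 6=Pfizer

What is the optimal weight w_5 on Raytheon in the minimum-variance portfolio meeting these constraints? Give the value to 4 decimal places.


x=Σ⁻¹μ = [1.8760  1.1305  1.5618  -0.0239  1.0410  0.1336  0.6140]
y=Σ⁻¹𝟙 = [9.8600  8.6004  4.5707  8.5237  10.6992  10.2081  11.4709]
a=μᵀx=0.914917  b=𝟙ᵀx=6.332963  c=𝟙ᵀy=63.933054  D=ac−b²=18.387041
λ₁=(c·0.151−b)/D = (63.933054·0.151−6.332963)/18.387041 = 0.180612
λ₂=(a−b·0.151)/D = (0.914917−6.332963·0.151)/18.387041 = -0.002249
w* = 0.180612·x + -0.002249·y:
  w_0 = 0.180612·1.8760 + -0.002249·9.8600 = 0.3167  (Unilever)
  w_1 = 0.180612·1.1305 + -0.002249·8.6004 = 0.1848  (Honeywell)
  w_2 = 0.180612·1.5618 + -0.002249·4.5707 = 0.2718  (Visa)
  w_3 = 0.180612·-0.0239 + -0.002249·8.5237 = -0.0235  (GE)
  w_4 = 0.180612·1.0410 + -0.002249·10.6992 = 0.1639  (JPMorgan)
  w_5 = 0.180612·0.1336 + -0.002249·10.2081 = 0.0012  (Raytheon)
  w_6 = 0.180612·0.6140 + -0.002249·11.4709 = 0.0851  (Pfizer)
Σw_i=1.0000  μᵀw=0.1510
σ²=wᵀΣw=λ₁·μ_p+λ₂ = 0.180612·0.151 + -0.002249 = 0.025023 ≈ 0.0250

0.0012


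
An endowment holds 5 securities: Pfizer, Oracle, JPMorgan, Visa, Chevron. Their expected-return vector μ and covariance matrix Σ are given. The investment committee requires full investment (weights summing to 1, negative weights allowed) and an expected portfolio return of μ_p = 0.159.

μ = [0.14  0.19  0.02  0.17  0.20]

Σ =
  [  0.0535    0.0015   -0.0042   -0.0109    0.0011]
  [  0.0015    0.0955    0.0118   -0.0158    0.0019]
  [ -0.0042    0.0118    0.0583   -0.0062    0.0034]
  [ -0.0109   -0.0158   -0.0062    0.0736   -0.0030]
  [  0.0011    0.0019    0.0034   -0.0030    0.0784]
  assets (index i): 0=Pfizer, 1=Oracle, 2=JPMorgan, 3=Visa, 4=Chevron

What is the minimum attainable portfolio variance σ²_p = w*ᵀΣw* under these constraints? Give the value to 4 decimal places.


x=Σ⁻¹μ = [3.2199  2.4192  0.3012  3.4359  2.5656]
y=Σ⁻¹𝟙 = [23.9496  11.1712  18.1994  21.5617  12.1842]
a=μᵀx=2.013684  b=𝟙ᵀx=11.941776  c=𝟙ᵀy=87.066018  D=ac−b²=32.717415
λ₁=(c·0.159−b)/D = (87.066018·0.159−11.941776)/32.717415 = 0.058126
λ₂=(a−b·0.159)/D = (2.013684−11.941776·0.159)/32.717415 = 0.003513
w* = 0.058126·x + 0.003513·y:
  w_0 = 0.058126·3.2199 + 0.003513·23.9496 = 0.2713  (Pfizer)
  w_1 = 0.058126·2.4192 + 0.003513·11.1712 = 0.1799  (Oracle)
  w_2 = 0.058126·0.3012 + 0.003513·18.1994 = 0.0814  (JPMorgan)
  w_3 = 0.058126·3.4359 + 0.003513·21.5617 = 0.2755  (Visa)
  w_4 = 0.058126·2.5656 + 0.003513·12.1842 = 0.1919  (Chevron)
Σw_i=1.0000  μᵀw=0.1590
σ²=wᵀΣw=λ₁·μ_p+λ₂ = 0.058126·0.159 + 0.003513 = 0.012755 ≈ 0.0128

0.0128


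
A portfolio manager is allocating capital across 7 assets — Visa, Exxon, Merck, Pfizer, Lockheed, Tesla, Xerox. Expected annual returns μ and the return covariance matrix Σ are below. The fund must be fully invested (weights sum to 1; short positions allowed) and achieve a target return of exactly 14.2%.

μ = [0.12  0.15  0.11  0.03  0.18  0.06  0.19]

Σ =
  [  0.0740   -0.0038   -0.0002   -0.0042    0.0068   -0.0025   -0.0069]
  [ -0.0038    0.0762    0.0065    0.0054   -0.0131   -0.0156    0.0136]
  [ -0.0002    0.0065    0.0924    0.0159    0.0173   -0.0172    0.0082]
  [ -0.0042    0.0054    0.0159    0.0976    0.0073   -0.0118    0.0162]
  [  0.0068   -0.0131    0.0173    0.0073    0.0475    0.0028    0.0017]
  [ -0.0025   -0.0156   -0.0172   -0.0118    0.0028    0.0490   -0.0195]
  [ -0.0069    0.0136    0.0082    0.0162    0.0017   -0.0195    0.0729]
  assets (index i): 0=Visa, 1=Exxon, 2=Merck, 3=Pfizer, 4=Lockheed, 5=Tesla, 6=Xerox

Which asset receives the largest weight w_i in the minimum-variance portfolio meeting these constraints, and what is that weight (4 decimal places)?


Lockheed (0.2470)

u=Σ⁻¹μ = [1.8043  2.8190  0.6928  -0.2634  3.7877  3.3914  3.0506]
v=Σ⁻¹𝟙 = [16.7044  20.0061  10.7797  8.6394  15.8915  40.0592  18.7786]
a=μᵀu=2.172560  b=𝟙ᵀu=15.282354  c=𝟙ᵀv=130.858909  D=ac−b²=50.748566
λ₁=(c·0.142−b)/D = (130.858909·0.142−15.282354)/50.748566 = 0.065019
λ₂=(a−b·0.142)/D = (2.172560−15.282354·0.142)/50.748566 = 0.000049
w* = 0.065019·u + 0.000049·v:
  w_0 = 0.065019·1.8043 + 0.000049·16.7044 = 0.1181  (Visa)
  w_1 = 0.065019·2.8190 + 0.000049·20.0061 = 0.1843  (Exxon)
  w_2 = 0.065019·0.6928 + 0.000049·10.7797 = 0.0456  (Merck)
  w_3 = 0.065019·-0.2634 + 0.000049·8.6394 = -0.0167  (Pfizer)
  w_4 = 0.065019·3.7877 + 0.000049·15.8915 = 0.2470  (Lockheed)
  w_5 = 0.065019·3.3914 + 0.000049·40.0592 = 0.2224  (Tesla)
  w_6 = 0.065019·3.0506 + 0.000049·18.7786 = 0.1993  (Xerox)
Σw_i=1.0000  μᵀw=0.1420
σ²=wᵀΣw=λ₁·μ_p+λ₂ = 0.065019·0.142 + 0.000049 = 0.009281 ≈ 0.0093


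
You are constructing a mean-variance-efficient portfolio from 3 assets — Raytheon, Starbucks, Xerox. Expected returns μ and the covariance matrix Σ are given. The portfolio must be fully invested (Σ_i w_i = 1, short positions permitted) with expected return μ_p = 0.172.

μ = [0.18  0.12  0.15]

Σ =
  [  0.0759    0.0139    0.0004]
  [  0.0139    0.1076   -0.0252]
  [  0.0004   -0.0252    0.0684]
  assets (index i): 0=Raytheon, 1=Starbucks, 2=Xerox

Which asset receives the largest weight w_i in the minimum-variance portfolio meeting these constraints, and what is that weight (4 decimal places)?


Raytheon (0.6954)

g=Σ⁻¹μ = [2.0853  1.4847  2.7278]
h=Σ⁻¹𝟙 = [10.8083  12.3743  19.1156]
a=μᵀg=0.962681  b=𝟙ᵀg=6.297762  c=𝟙ᵀh=42.298287  D=ac−b²=1.057941
λ₁=(c·0.172−b)/D = (42.298287·0.172−6.297762)/1.057941 = 0.924006
λ₂=(a−b·0.172)/D = (0.962681−6.297762·0.172)/1.057941 = -0.113933
w* = 0.924006·g + -0.113933·h:
  w_0 = 0.924006·2.0853 + -0.113933·10.8083 = 0.6954  (Raytheon)
  w_1 = 0.924006·1.4847 + -0.113933·12.3743 = -0.0380  (Starbucks)
  w_2 = 0.924006·2.7278 + -0.113933·19.1156 = 0.3426  (Xerox)
Σw_i=1.0000  μᵀw=0.1720
σ²=wᵀΣw=λ₁·μ_p+λ₂ = 0.924006·0.172 + -0.113933 = 0.044996 ≈ 0.0450
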